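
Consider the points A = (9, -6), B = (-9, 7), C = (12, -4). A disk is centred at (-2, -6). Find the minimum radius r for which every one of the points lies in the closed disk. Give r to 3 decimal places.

14.765

The required radius is the distance from (-2, -6) to the farthest point.
Squared distances: 121, 218, 200.
Maximum is 218, attained at B.
r = √218 ≈ 14.765.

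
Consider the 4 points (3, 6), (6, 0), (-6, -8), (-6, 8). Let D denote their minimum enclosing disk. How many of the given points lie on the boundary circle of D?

3

The minimum enclosing circle is determined by three boundary points: (6, 0), (-6, -8), (-6, 8).
Their circumcentre is (-8/3, 0) with r² = 676/9.
The farthest remaining point (3, 6) is at distance² 613/9 ≤ 676/9.
The points at distance exactly r from the centre are (6, 0), (-6, -8), (-6, 8) — 3 points.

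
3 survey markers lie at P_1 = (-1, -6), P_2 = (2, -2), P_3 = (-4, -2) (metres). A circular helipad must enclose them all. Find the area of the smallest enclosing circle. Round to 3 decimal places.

30.680

Side lengths²: P_1P_2² = 25, P_1P_3² = 25, P_2P_3² = 36.
Since P_2P_3² = 36 < 25 + 25 = 50, the triangle is acute, so the smallest enclosing circle is the circumcircle.
Circumcentre = (-1, -2.875), r² = 9.765625.
Area = π·r² = π·9.765625 ≈ 30.680.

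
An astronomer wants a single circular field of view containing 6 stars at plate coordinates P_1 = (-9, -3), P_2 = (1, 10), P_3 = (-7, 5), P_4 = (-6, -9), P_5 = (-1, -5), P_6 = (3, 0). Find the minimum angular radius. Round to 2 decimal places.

The farthest pair is P_2–P_4 with squared distance 410. The circle on this segment as diameter has centre (-2.5, 0.5) and r² = 410/4 = 102.5.
Check P_1: distance² to centre = 54.5 ≤ 102.5, so it lies inside.
All remaining points lie in this disk, and no smaller disk contains both endpoints, so this is the minimum enclosing circle.
r = √(102.5) ≈ 10.12.

10.12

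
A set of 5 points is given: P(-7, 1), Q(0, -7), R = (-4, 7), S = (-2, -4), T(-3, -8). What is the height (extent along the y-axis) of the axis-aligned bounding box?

15

max y = 7, min y = -8, so height = 15.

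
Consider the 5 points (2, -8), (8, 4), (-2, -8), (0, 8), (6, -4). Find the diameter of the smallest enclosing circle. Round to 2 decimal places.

16.56

By Welzl's lemma the MEC is supported by two points (diametrically opposite) or three points (on a circumcircle).
The minimum enclosing circle is determined by three boundary points: (8, 4), (-2, -8), (0, 8).
Their circumcentre is (15/17, -4/17) with r² = 19825/289.
The farthest remaining point (2, -8) is at distance² 17785/289 ≤ 19825/289.
Diameter = 2r = 2√(19825/289) ≈ 16.56.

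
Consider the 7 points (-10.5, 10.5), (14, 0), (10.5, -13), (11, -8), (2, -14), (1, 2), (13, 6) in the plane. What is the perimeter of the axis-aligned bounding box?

98

Width = max x − min x = 14 − (-10.5) = 24.5.
Height = max y − min y = 10.5 − (-14) = 24.5.
Perimeter = 2(24.5 + 24.5) = 98.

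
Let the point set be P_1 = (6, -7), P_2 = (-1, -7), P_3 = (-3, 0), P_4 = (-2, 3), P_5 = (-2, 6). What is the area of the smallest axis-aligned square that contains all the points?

169

The bounding box has width 9 and height 13.
An axis-aligned square enclosing the set must have side ≥ max(width, height).
So the minimum side is max(9, 13) = 13.
Area = 13² = 169.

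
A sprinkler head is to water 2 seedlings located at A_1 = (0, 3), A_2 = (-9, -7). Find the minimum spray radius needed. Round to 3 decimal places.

The smallest circle enclosing two points has them as diameter endpoints.
Centre = midpoint = (-4.5, -2); r² = |A_1A_2|²/4 = 181/4 = 45.25.
r = √(45.25) ≈ 6.727.

6.727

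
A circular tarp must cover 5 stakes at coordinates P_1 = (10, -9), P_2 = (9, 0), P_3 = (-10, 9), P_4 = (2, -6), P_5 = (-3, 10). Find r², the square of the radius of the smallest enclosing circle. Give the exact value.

181

A smallest enclosing disk is always determined by at most three of the input points on its boundary.
The farthest pair is P_1–P_3 with squared distance 724. The circle on this segment as diameter has centre (0, 0) and r² = 724/4 = 181.
Check P_2: distance² to centre = 81 ≤ 181, so it lies inside.
All remaining points lie in this disk, and no smaller disk contains both endpoints, so this is the minimum enclosing circle.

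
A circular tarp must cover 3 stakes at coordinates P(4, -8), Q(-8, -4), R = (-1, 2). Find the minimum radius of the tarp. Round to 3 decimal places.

Side lengths²: PQ² = 160, PR² = 125, QR² = 85.
Since PQ² = 160 < 125 + 85 = 210, the triangle is acute, so the smallest enclosing circle is the circumcircle.
Circumcentre = (-1.5, -4.5), r² = 42.5.
r = √(42.5) ≈ 6.519.

6.519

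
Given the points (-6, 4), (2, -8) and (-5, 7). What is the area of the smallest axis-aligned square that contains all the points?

225

The bounding box has width 8 and height 15.
An axis-aligned square enclosing the set must have side ≥ max(width, height).
So the minimum side is max(8, 15) = 15.
Area = 15² = 225.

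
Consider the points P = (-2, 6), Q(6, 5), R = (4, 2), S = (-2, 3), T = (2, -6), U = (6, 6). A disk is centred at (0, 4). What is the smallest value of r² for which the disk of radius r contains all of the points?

104

The required radius is the distance from (0, 4) to the farthest point.
Squared distances: 8, 37, 20, 5, 104, 40.
Maximum is 104, attained at T.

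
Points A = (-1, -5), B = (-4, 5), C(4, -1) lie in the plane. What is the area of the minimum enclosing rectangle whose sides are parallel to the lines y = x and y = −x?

In coordinates u = x + y, v = x − y the rectangle is axis-aligned; the map (x,y)→(u,v) scales areas by 2.
u-values: -6, 1, 3; range = 3 − (-6) = 9.
v-values: 4, -9, 5; range = 5 − (-9) = 14.
Area = (9 × 14) / 2 = 63.

63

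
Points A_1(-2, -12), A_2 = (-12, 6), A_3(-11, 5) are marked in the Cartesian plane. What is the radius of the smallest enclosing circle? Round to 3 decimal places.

10.296

Side lengths²: A_1A_2² = 424, A_1A_3² = 370, A_2A_3² = 2.
Since A_1A_2² = 424 ≥ 370 + 2 = 372, the angle opposite A_1A_2 is not acute, so the smallest enclosing circle has A_1A_2 as diameter.
Centre = midpoint of A_1A_2 = (-7, -3), r² = 424/4 = 106.
r = √106 ≈ 10.296.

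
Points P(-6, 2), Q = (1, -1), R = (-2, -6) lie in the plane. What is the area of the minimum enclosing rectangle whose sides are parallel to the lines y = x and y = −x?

In coordinates u = x + y, v = x − y the rectangle is axis-aligned; the map (x,y)→(u,v) scales areas by 2.
u-values: -4, 0, -8; range = 0 − (-8) = 8.
v-values: -8, 2, 4; range = 4 − (-8) = 12.
Area = (8 × 12) / 2 = 48.

48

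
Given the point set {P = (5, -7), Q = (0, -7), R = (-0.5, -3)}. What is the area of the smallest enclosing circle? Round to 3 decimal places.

Side lengths²: PQ² = 25, PR² = 46.25, QR² = 16.25.
Since PR² = 46.25 ≥ 25 + 16.25 = 41.25, the angle opposite PR is not acute, so the smallest enclosing circle has PR as diameter.
Centre = midpoint of PR = (2.25, -5), r² = 46.25/4 = 11.5625.
Area = π·r² = π·11.5625 ≈ 36.325.

36.325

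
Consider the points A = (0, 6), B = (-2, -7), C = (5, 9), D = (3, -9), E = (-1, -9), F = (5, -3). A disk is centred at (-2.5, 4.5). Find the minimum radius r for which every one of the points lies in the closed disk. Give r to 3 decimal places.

14.577

The required radius is the distance from (-2.5, 4.5) to the farthest point.
Squared distances: 8.5, 132.5, 76.5, 212.5, 184.5, 112.5.
Maximum is 212.5, attained at D.
r = √(212.5) ≈ 14.577.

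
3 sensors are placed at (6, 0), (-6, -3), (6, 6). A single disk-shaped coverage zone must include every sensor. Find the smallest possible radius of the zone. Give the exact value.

7.5

Call the three points A, B, C in the order given.
Side lengths²: AB² = 153, AC² = 36, BC² = 225.
Since BC² = 225 ≥ 153 + 36 = 189, the angle opposite BC is not acute, so the smallest enclosing circle has BC as diameter.
Centre = midpoint of BC = (0, 1.5), r² = 225/4 = 56.25.
r = √(56.25) = 7.5.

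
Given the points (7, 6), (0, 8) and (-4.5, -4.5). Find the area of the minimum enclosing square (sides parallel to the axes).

The bounding box has width 11.5 and height 12.5.
An axis-aligned square enclosing the set must have side ≥ max(width, height).
So the minimum side is max(11.5, 12.5) = 12.5.
Area = 12.5² = 156.25.

156.25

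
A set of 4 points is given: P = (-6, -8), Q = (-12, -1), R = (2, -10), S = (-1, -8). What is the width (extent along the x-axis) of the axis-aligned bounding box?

max x = 2, min x = -12, so width = 14.

14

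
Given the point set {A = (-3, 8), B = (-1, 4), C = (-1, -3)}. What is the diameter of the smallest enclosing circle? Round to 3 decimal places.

Side lengths²: AB² = 20, AC² = 125, BC² = 49.
Since AC² = 125 ≥ 49 + 20 = 69, the angle opposite AC is not acute, so the smallest enclosing circle has AC as diameter.
Centre = midpoint of AC = (-2, 2.5), r² = 125/4 = 31.25.
Diameter = 2r = 2√(31.25) ≈ 11.180.

11.180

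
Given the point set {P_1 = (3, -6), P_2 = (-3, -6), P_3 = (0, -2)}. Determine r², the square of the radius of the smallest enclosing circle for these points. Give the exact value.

9.765625

Side lengths²: P_1P_2² = 36, P_1P_3² = 25, P_2P_3² = 25.
Since P_1P_2² = 36 < 25 + 25 = 50, the triangle is acute, so the smallest enclosing circle is the circumcircle.
Circumcentre = (0, -5.125), r² = 9.765625.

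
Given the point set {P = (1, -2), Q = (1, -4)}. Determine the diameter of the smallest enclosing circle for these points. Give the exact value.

The smallest circle enclosing two points has them as diameter endpoints.
Centre = midpoint = (1, -3); r² = |PQ|²/4 = 4/4 = 1.
Diameter = 2r = 2√1 = 2.

2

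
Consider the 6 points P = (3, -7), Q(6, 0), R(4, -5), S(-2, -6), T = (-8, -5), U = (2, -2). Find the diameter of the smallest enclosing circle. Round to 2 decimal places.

A smallest enclosing disk is always determined by at most three of the input points on its boundary.
The farthest pair is Q–T with squared distance 221. The circle on this segment as diameter has centre (-1, -2.5) and r² = 221/4 = 55.25.
Check P: distance² to centre = 36.25 ≤ 55.25, so it lies inside.
All remaining points lie in this disk, and no smaller disk contains both endpoints, so this is the minimum enclosing circle.
Diameter = 2r = 2√(55.25) ≈ 14.87.

14.87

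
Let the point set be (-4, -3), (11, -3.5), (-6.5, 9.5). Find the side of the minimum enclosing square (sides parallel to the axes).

17.5

The bounding box has width 17.5 and height 13.
An axis-aligned square enclosing the set must have side ≥ max(width, height).
So the minimum side is max(17.5, 13) = 17.5.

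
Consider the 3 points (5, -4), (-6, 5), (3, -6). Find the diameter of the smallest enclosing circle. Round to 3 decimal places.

Call the three points A, B, C in the order given.
Side lengths²: AB² = 202, AC² = 8, BC² = 202.
Since BC² = 202 < 202 + 8 = 210, the triangle is acute, so the smallest enclosing circle is the circumcircle.
Circumcentre = (-0.95, -0.05), r² = 51.005.
Diameter = 2r = 2√(51.005) ≈ 14.284.

14.284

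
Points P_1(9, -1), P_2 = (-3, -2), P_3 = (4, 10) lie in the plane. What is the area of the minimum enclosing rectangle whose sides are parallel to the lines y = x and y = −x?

In coordinates u = x + y, v = x − y the rectangle is axis-aligned; the map (x,y)→(u,v) scales areas by 2.
u-values: 8, -5, 14; range = 14 − (-5) = 19.
v-values: 10, -1, -6; range = 10 − (-6) = 16.
Area = (19 × 16) / 2 = 152.

152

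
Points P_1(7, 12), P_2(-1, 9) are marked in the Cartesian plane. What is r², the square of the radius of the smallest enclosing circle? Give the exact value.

The smallest circle enclosing two points has them as diameter endpoints.
Centre = midpoint = (3, 10.5); r² = |P_1P_2|²/4 = 73/4 = 18.25.

18.25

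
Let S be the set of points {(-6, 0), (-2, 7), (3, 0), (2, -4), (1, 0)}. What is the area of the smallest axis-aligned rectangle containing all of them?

99

x ranges over [-6, 3], width 9.
y ranges over [-4, 7], height 11.
Area = 9 × 11 = 99.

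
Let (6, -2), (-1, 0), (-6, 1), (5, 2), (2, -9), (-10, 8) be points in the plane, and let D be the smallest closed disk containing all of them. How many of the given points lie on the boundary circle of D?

2

A smallest enclosing disk is always determined by at most three of the input points on its boundary.
The farthest pair is (2, -9)–(-10, 8) with squared distance 433. The circle on this segment as diameter has centre (-4, -0.5) and r² = 433/4 = 108.25.
Check (6, -2): distance² to centre = 102.25 ≤ 108.25, so it lies inside.
All remaining points lie in this disk, and no smaller disk contains both endpoints, so this is the minimum enclosing circle.
The points at distance exactly r from the centre are (2, -9), (-10, 8) — 2 points.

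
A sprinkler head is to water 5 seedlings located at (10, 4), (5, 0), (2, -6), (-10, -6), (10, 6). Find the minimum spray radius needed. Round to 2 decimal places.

11.66

The farthest pair is (-10, -6)–(10, 6) with squared distance 544. The circle on this segment as diameter has centre (0, 0) and r² = 544/4 = 136.
Check (10, 4): distance² to centre = 116 ≤ 136, so it lies inside.
All remaining points lie in this disk, and no smaller disk contains both endpoints, so this is the minimum enclosing circle.
r = √136 ≈ 11.66.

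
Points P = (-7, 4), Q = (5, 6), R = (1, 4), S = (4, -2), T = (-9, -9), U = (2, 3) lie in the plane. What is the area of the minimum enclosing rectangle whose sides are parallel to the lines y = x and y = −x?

246.5

In coordinates u = x + y, v = x − y the rectangle is axis-aligned; the map (x,y)→(u,v) scales areas by 2.
u-values: -3, 11, 5, 2, -18, 5; range = 11 − (-18) = 29.
v-values: -11, -1, -3, 6, 0, -1; range = 6 − (-11) = 17.
Area = (29 × 17) / 2 = 246.5.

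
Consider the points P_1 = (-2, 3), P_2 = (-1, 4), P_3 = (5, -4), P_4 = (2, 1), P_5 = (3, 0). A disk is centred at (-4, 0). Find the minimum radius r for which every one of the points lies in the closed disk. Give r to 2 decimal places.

The required radius is the distance from (-4, 0) to the farthest point.
Squared distances: 13, 25, 97, 37, 49.
Maximum is 97, attained at P_3.
r = √97 ≈ 9.85.

9.85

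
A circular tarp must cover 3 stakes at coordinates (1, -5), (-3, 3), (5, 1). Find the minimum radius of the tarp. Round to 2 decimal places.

4.75

Call the three points A, B, C in the order given.
Side lengths²: AB² = 80, AC² = 52, BC² = 68.
Since AB² = 80 < 68 + 52 = 120, the triangle is acute, so the smallest enclosing circle is the circumcircle.
Circumcentre = (3/7, -2/7), r² = 1105/49.
r = √(1105/49) ≈ 4.75.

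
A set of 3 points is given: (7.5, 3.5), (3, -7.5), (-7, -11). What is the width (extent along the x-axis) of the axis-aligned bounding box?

max x = 7.5, min x = -7, so width = 14.5.

14.5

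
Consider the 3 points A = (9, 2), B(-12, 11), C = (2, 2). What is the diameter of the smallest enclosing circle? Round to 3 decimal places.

22.847

Side lengths²: AB² = 522, AC² = 49, BC² = 277.
Since AB² = 522 ≥ 277 + 49 = 326, the angle opposite AB is not acute, so the smallest enclosing circle has AB as diameter.
Centre = midpoint of AB = (-1.5, 6.5), r² = 522/4 = 130.5.
Diameter = 2r = 2√(130.5) ≈ 22.847.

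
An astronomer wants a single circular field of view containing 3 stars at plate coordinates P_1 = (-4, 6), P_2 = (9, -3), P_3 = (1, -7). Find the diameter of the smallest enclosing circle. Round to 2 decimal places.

Side lengths²: P_1P_2² = 250, P_1P_3² = 194, P_2P_3² = 80.
Since P_1P_2² = 250 < 194 + 80 = 274, the triangle is acute, so the smallest enclosing circle is the circumcircle.
Circumcentre = (64/31, 27/31), r² = 60625/961.
Diameter = 2r = 2√(60625/961) ≈ 15.89.

15.89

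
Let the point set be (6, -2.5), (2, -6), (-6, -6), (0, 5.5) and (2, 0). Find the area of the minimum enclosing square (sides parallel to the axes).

144

The bounding box has width 12 and height 11.5.
An axis-aligned square enclosing the set must have side ≥ max(width, height).
So the minimum side is max(12, 11.5) = 12.
Area = 12² = 144.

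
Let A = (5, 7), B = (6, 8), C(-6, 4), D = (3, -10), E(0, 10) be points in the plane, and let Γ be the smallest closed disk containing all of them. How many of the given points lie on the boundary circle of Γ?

2

By Welzl's lemma the MEC is supported by two points (diametrically opposite) or three points (on a circumcircle).
The farthest pair is D–E with squared distance 409. The circle on this segment as diameter has centre (1.5, 0) and r² = 409/4 = 102.25.
Check A: distance² to centre = 61.25 ≤ 102.25, so it lies inside.
All remaining points lie in this disk, and no smaller disk contains both endpoints, so this is the minimum enclosing circle.
The points at distance exactly r from the centre are D, E — 2 points.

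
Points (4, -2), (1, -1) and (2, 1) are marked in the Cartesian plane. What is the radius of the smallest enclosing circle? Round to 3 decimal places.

Call the three points A, B, C in the order given.
Side lengths²: AB² = 10, AC² = 13, BC² = 5.
Since AC² = 13 < 10 + 5 = 15, the triangle is acute, so the smallest enclosing circle is the circumcircle.
Circumcentre = (39/14, -9/14), r² = 325/98.
r = √(325/98) ≈ 1.821.

1.821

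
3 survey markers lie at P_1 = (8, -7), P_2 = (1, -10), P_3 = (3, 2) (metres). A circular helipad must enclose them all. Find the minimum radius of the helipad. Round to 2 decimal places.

Side lengths²: P_1P_2² = 58, P_1P_3² = 106, P_2P_3² = 148.
Since P_2P_3² = 148 < 106 + 58 = 164, the triangle is acute, so the smallest enclosing circle is the circumcircle.
Circumcentre = (34/13, -160/39), r² = 56869/1521.
r = √(56869/1521) ≈ 6.11.

6.11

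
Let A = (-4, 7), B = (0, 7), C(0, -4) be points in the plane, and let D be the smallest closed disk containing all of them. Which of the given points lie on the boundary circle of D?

Side lengths²: AB² = 16, AC² = 137, BC² = 121.
Since AC² = 137 ≥ 121 + 16 = 137, the angle opposite AC is not acute, so the smallest enclosing circle has AC as diameter.
Centre = midpoint of AC = (-2, 1.5), r² = 137/4 = 34.25.
The points at distance exactly r from the centre are A, B, C — 3 points.

A, B, C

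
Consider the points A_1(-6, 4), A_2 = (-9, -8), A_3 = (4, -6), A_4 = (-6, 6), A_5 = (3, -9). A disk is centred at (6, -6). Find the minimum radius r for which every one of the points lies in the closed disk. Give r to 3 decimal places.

The required radius is the distance from (6, -6) to the farthest point.
Squared distances: 244, 229, 4, 288, 18.
Maximum is 288, attained at A_4.
r = √288 ≈ 16.971.

16.971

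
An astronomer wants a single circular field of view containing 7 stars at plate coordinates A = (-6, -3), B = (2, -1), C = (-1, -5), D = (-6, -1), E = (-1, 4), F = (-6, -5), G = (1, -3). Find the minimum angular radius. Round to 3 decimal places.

The minimum enclosing circle is determined by three boundary points: B, E, F.
Their circumcentre is (-41/13, -9/13) with r² = 4505/169.
The farthest remaining point C is at distance² 3920/169 ≤ 4505/169.
r = √(4505/169) ≈ 5.163.

5.163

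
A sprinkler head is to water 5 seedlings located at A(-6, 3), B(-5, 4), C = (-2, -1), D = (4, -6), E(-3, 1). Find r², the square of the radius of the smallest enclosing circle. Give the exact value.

The minimum enclosing circle is determined by three boundary points: A, B, D.
Their circumcentre is (-29/38, -47/38) with r² = 32761/722.
The farthest remaining point E is at distance² 7225/722 ≤ 32761/722.

32761/722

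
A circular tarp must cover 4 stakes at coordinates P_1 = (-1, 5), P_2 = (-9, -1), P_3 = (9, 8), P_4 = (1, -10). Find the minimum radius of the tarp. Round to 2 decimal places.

10.58

The minimum enclosing circle is determined by three boundary points: P_2, P_3, P_4.
Their circumcentre is (41/28, 4/7) with r² = 87785/784.
The farthest remaining point P_1 is at distance² 20137/784 ≤ 87785/784.
r = √(87785/784) ≈ 10.58.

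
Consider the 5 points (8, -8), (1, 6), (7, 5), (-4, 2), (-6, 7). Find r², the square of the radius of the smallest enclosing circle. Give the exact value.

105.25

A smallest enclosing disk is always determined by at most three of the input points on its boundary.
The farthest pair is (8, -8)–(-6, 7) with squared distance 421. The circle on this segment as diameter has centre (1, -0.5) and r² = 421/4 = 105.25.
Check (1, 6): distance² to centre = 42.25 ≤ 105.25, so it lies inside.
All remaining points lie in this disk, and no smaller disk contains both endpoints, so this is the minimum enclosing circle.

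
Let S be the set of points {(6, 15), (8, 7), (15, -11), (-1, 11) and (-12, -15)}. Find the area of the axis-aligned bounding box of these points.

x ranges over [-12, 15], width 27.
y ranges over [-15, 15], height 30.
Area = 27 × 30 = 810.

810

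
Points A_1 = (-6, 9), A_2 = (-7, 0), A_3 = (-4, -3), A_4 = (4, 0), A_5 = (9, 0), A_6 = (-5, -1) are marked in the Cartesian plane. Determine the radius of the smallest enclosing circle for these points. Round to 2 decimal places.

By Welzl's lemma the MEC is supported by two points (diametrically opposite) or three points (on a circumcircle).
The minimum enclosing circle is determined by three boundary points: A_1, A_2, A_5.
Their circumcentre is (1, 11/3) with r² = 697/9.
The farthest remaining point A_3 is at distance² 625/9 ≤ 697/9.
r = √(697/9) ≈ 8.80.

8.80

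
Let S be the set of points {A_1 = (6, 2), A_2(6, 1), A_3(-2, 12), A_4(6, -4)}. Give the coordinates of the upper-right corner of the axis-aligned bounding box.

x-range [-2, 6], y-range [-4, 12].
The upper-right corner is (6, 12).

(6, 12)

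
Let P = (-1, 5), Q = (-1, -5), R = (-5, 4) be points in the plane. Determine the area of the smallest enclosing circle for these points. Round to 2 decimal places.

80.95

Side lengths²: PQ² = 100, PR² = 17, QR² = 97.
Since PQ² = 100 < 97 + 17 = 114, the triangle is acute, so the smallest enclosing circle is the circumcircle.
Circumcentre = (-1.875, 0), r² = 25.765625.
Area = π·r² = π·25.765625 ≈ 80.95.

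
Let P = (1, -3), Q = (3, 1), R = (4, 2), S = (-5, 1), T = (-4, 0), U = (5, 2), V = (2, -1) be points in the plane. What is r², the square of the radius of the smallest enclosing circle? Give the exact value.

25.25

A smallest enclosing disk is always determined by at most three of the input points on its boundary.
The farthest pair is S–U with squared distance 101. The circle on this segment as diameter has centre (0, 1.5) and r² = 101/4 = 25.25.
Check P: distance² to centre = 21.25 ≤ 25.25, so it lies inside.
All remaining points lie in this disk, and no smaller disk contains both endpoints, so this is the minimum enclosing circle.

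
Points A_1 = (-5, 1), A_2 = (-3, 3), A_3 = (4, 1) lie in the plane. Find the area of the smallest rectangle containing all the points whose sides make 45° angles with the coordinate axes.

40.5

In coordinates u = x + y, v = x − y the rectangle is axis-aligned; the map (x,y)→(u,v) scales areas by 2.
u-values: -4, 0, 5; range = 5 − (-4) = 9.
v-values: -6, -6, 3; range = 3 − (-6) = 9.
Area = (9 × 9) / 2 = 40.5.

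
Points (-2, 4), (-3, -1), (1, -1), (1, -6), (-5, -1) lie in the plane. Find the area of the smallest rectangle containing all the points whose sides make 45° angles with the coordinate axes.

52

In coordinates u = x + y, v = x − y the rectangle is axis-aligned; the map (x,y)→(u,v) scales areas by 2.
u-values: 2, -4, 0, -5, -6; range = 2 − (-6) = 8.
v-values: -6, -2, 2, 7, -4; range = 7 − (-6) = 13.
Area = (8 × 13) / 2 = 52.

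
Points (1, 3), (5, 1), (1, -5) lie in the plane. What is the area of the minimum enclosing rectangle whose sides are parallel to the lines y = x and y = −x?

40

In coordinates u = x + y, v = x − y the rectangle is axis-aligned; the map (x,y)→(u,v) scales areas by 2.
u-values: 4, 6, -4; range = 6 − (-4) = 10.
v-values: -2, 4, 6; range = 6 − (-2) = 8.
Area = (10 × 8) / 2 = 40.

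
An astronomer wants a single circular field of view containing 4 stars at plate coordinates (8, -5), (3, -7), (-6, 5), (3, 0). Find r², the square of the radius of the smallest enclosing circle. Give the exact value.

74

The farthest pair is (8, -5)–(-6, 5) with squared distance 296. The circle on this segment as diameter has centre (1, 0) and r² = 296/4 = 74.
Check (3, -7): distance² to centre = 53 ≤ 74, so it lies inside.
All remaining points lie in this disk, and no smaller disk contains both endpoints, so this is the minimum enclosing circle.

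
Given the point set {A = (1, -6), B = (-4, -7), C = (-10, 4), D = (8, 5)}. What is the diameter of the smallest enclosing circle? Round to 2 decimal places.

The minimum enclosing circle of a finite set is fixed by two of the points (as a diameter) or three (as a circumcircle).
The minimum enclosing circle is determined by three boundary points: B, C, D.
Their circumcentre is (-29/34, 63/34) with r² = 51025/578.
The farthest remaining point A is at distance² 37629/578 ≤ 51025/578.
Diameter = 2r = 2√(51025/578) ≈ 18.79.

18.79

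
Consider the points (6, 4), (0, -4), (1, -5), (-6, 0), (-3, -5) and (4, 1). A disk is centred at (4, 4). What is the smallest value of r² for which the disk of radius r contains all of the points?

The required radius is the distance from (4, 4) to the farthest point.
Squared distances: 4, 80, 90, 116, 130, 9.
Maximum is 130, attained at (-3, -5).

130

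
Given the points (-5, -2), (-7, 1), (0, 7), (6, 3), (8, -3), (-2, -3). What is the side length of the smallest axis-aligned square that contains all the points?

15

The bounding box has width 15 and height 10.
An axis-aligned square enclosing the set must have side ≥ max(width, height).
So the minimum side is max(15, 10) = 15.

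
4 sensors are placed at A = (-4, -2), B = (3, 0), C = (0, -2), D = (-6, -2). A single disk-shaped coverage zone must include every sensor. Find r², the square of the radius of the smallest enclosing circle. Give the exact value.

21.25

The minimum enclosing circle of a finite set is fixed by two of the points (as a diameter) or three (as a circumcircle).
The farthest pair is B–D with squared distance 85. The circle on this segment as diameter has centre (-1.5, -1) and r² = 85/4 = 21.25.
Check A: distance² to centre = 7.25 ≤ 21.25, so it lies inside.
All remaining points lie in this disk, and no smaller disk contains both endpoints, so this is the minimum enclosing circle.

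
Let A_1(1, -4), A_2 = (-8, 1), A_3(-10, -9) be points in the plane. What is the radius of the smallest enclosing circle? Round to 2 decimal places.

Side lengths²: A_1A_2² = 106, A_1A_3² = 146, A_2A_3² = 104.
Since A_1A_3² = 146 < 106 + 104 = 210, the triangle is acute, so the smallest enclosing circle is the circumcircle.
Circumcentre = (-5.3, -4.74), r² = 40.2376.
r = √(40.2376) ≈ 6.34.

6.34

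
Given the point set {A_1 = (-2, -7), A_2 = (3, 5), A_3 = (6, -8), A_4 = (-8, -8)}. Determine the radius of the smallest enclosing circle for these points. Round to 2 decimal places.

8.74

The minimum enclosing circle is determined by three boundary points: A_2, A_3, A_4.
Their circumcentre is (-1, -36/13) with r² = 12905/169.
The farthest remaining point A_1 is at distance² 3194/169 ≤ 12905/169.
r = √(12905/169) ≈ 8.74.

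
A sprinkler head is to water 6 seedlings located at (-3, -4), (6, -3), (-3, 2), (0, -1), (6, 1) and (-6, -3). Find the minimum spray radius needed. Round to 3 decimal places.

6.325

A smallest enclosing disk is always determined by at most three of the input points on its boundary.
The farthest pair is (6, 1)–(-6, -3) with squared distance 160. The circle on this segment as diameter has centre (0, -1) and r² = 160/4 = 40.
Check (-3, -4): distance² to centre = 18 ≤ 40, so it lies inside.
All remaining points lie in this disk, and no smaller disk contains both endpoints, so this is the minimum enclosing circle.
r = √40 ≈ 6.325.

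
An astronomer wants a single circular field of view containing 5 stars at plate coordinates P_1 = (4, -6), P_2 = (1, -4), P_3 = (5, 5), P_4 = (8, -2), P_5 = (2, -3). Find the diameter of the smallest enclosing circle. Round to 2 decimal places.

A smallest enclosing disk is always determined by at most three of the input points on its boundary.
The farthest pair is P_1–P_3 with squared distance 122. The circle on this segment as diameter has centre (4.5, -0.5) and r² = 122/4 = 30.5.
Check P_2: distance² to centre = 24.5 ≤ 30.5, so it lies inside.
All remaining points lie in this disk, and no smaller disk contains both endpoints, so this is the minimum enclosing circle.
Diameter = 2r = 2√(30.5) ≈ 11.05.

11.05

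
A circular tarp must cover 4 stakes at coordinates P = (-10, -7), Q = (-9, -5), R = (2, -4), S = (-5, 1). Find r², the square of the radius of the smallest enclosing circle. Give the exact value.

The minimum enclosing circle is determined by three boundary points: P, R, S.
Their circumcentre is (-221/54, -277/54) with r² = 55981/1458.
The farthest remaining point Q is at distance² 35137/1458 ≤ 55981/1458.

55981/1458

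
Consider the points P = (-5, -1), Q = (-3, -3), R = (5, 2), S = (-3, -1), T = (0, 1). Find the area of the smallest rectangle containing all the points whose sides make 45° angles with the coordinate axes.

45.5

In coordinates u = x + y, v = x − y the rectangle is axis-aligned; the map (x,y)→(u,v) scales areas by 2.
u-values: -6, -6, 7, -4, 1; range = 7 − (-6) = 13.
v-values: -4, 0, 3, -2, -1; range = 3 − (-4) = 7.
Area = (13 × 7) / 2 = 45.5.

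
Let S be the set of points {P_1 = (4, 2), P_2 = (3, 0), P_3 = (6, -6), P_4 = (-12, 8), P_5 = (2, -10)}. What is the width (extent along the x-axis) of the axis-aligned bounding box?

max x = 6, min x = -12, so width = 18.

18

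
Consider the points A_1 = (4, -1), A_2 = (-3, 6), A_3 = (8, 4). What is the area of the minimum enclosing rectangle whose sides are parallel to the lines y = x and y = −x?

63

In coordinates u = x + y, v = x − y the rectangle is axis-aligned; the map (x,y)→(u,v) scales areas by 2.
u-values: 3, 3, 12; range = 12 − 3 = 9.
v-values: 5, -9, 4; range = 5 − (-9) = 14.
Area = (9 × 14) / 2 = 63.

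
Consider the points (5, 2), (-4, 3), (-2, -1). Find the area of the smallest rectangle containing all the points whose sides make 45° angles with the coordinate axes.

50

In coordinates u = x + y, v = x − y the rectangle is axis-aligned; the map (x,y)→(u,v) scales areas by 2.
u-values: 7, -1, -3; range = 7 − (-3) = 10.
v-values: 3, -7, -1; range = 3 − (-7) = 10.
Area = (10 × 10) / 2 = 50.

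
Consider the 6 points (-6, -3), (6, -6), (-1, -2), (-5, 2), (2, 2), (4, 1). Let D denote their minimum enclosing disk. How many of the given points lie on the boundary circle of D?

2

The farthest pair is (6, -6)–(-5, 2) with squared distance 185. The circle on this segment as diameter has centre (0.5, -2) and r² = 185/4 = 46.25.
Check (-6, -3): distance² to centre = 43.25 ≤ 46.25, so it lies inside.
All remaining points lie in this disk, and no smaller disk contains both endpoints, so this is the minimum enclosing circle.
The points at distance exactly r from the centre are (6, -6), (-5, 2) — 2 points.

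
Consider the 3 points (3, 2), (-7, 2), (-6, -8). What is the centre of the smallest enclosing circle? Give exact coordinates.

(-2, -2.55)

Call the three points A, B, C in the order given.
Side lengths²: AB² = 100, AC² = 181, BC² = 101.
Since AC² = 181 < 101 + 100 = 201, the triangle is acute, so the smallest enclosing circle is the circumcircle.
Circumcentre = (-2, -2.55), r² = 45.7025.
Centre = (-2, -2.55).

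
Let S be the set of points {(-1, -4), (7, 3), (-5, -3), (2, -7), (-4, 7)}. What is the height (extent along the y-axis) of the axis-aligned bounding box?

14

max y = 7, min y = -7, so height = 14.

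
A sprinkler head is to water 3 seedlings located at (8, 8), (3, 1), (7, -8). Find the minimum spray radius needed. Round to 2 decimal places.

Call the three points A, B, C in the order given.
Side lengths²: AB² = 74, AC² = 257, BC² = 97.
Since AC² = 257 ≥ 97 + 74 = 171, the angle opposite AC is not acute, so the smallest enclosing circle has AC as diameter.
Centre = midpoint of AC = (7.5, 0), r² = 257/4 = 64.25.
r = √(64.25) ≈ 8.02.

8.02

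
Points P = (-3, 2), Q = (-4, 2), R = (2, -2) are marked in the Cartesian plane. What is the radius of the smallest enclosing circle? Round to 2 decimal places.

3.61

Side lengths²: PQ² = 1, PR² = 41, QR² = 52.
Since QR² = 52 ≥ 41 + 1 = 42, the angle opposite QR is not acute, so the smallest enclosing circle has QR as diameter.
Centre = midpoint of QR = (-1, 0), r² = 52/4 = 13.
r = √13 ≈ 3.61.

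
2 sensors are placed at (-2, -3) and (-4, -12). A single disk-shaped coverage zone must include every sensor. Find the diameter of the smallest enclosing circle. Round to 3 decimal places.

The smallest circle enclosing two points has them as diameter endpoints.
Centre = midpoint = (-3, -7.5); r² = |(-2, -3)−(-4, -12)|²/4 = 85/4 = 21.25.
Diameter = 2r = 2√(21.25) ≈ 9.220.

9.220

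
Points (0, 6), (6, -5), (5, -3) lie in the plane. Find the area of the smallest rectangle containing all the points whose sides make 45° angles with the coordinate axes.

42.5

In coordinates u = x + y, v = x − y the rectangle is axis-aligned; the map (x,y)→(u,v) scales areas by 2.
u-values: 6, 1, 2; range = 6 − 1 = 5.
v-values: -6, 11, 8; range = 11 − (-6) = 17.
Area = (5 × 17) / 2 = 42.5.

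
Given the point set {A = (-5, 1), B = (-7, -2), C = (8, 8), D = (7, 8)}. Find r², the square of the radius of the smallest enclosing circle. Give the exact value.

81.25

By Welzl's lemma the MEC is supported by two points (diametrically opposite) or three points (on a circumcircle).
The farthest pair is B–C with squared distance 325. The circle on this segment as diameter has centre (0.5, 3) and r² = 325/4 = 81.25.
Check A: distance² to centre = 34.25 ≤ 81.25, so it lies inside.
All remaining points lie in this disk, and no smaller disk contains both endpoints, so this is the minimum enclosing circle.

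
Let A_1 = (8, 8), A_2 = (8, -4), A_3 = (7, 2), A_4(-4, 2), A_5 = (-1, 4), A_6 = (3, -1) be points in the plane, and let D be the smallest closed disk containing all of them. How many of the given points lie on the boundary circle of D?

The minimum enclosing circle of a finite set is fixed by two of the points (as a diameter) or three (as a circumcircle).
The minimum enclosing circle is determined by three boundary points: A_1, A_2, A_4.
Their circumcentre is (3.5, 2) with r² = 56.25.
The farthest remaining point A_5 is at distance² 24.25 ≤ 56.25.
The points at distance exactly r from the centre are A_1, A_2, A_4 — 3 points.

3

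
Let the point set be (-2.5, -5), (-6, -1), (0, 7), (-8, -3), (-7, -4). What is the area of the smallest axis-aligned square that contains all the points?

144

The bounding box has width 8 and height 12.
An axis-aligned square enclosing the set must have side ≥ max(width, height).
So the minimum side is max(8, 12) = 12.
Area = 12² = 144.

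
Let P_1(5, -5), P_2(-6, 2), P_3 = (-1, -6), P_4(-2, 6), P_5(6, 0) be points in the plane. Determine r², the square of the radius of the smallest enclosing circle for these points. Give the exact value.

A smallest enclosing disk is always determined by at most three of the input points on its boundary.
The minimum enclosing circle is determined by three boundary points: P_1, P_2, P_4.
Their circumcentre is (5/18, -5/18) with r² = 7225/162.
The farthest remaining point P_3 is at distance² 5569/162 ≤ 7225/162.

7225/162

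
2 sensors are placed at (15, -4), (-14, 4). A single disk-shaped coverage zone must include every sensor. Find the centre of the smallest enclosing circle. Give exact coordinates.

(0.5, 0)

The smallest circle enclosing two points has them as diameter endpoints.
Centre = midpoint = (0.5, 0); r² = |(15, -4)−(-14, 4)|²/4 = 905/4 = 226.25.
Centre = (0.5, 0).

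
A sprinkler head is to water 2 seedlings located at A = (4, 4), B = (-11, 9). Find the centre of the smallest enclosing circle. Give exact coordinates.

(-3.5, 6.5)

The smallest circle enclosing two points has them as diameter endpoints.
Centre = midpoint = (-3.5, 6.5); r² = |AB|²/4 = 250/4 = 62.5.
Centre = (-3.5, 6.5).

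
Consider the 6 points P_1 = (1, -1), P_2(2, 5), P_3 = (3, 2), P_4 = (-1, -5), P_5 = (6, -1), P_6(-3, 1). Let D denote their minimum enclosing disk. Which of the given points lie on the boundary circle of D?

P_2, P_4, P_5

The minimum enclosing circle of a finite set is fixed by two of the points (as a diameter) or three (as a circumcircle).
The minimum enclosing circle is determined by three boundary points: P_2, P_4, P_5.
Their circumcentre is (49/58, -3/29) with r² = 92105/3364.
The farthest remaining point P_6 is at distance² 53825/3364 ≤ 92105/3364.
The points at distance exactly r from the centre are P_2, P_4, P_5 — 3 points.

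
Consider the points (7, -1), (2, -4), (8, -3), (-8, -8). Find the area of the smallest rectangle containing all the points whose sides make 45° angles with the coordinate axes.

121

In coordinates u = x + y, v = x − y the rectangle is axis-aligned; the map (x,y)→(u,v) scales areas by 2.
u-values: 6, -2, 5, -16; range = 6 − (-16) = 22.
v-values: 8, 6, 11, 0; range = 11 − 0 = 11.
Area = (22 × 11) / 2 = 121.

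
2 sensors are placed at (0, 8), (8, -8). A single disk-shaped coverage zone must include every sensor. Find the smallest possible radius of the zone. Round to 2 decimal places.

8.94

The smallest circle enclosing two points has them as diameter endpoints.
Centre = midpoint = (4, 0); r² = |(0, 8)−(8, -8)|²/4 = 320/4 = 80.
r = √80 ≈ 8.94.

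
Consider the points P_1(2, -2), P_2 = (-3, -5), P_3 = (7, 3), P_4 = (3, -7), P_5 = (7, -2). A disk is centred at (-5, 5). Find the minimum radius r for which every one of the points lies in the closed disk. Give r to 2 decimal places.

14.42

The required radius is the distance from (-5, 5) to the farthest point.
Squared distances: 98, 104, 148, 208, 193.
Maximum is 208, attained at P_4.
r = √208 ≈ 14.42.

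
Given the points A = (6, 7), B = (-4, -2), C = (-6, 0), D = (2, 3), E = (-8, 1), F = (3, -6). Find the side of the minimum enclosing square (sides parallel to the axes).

The bounding box has width 14 and height 13.
An axis-aligned square enclosing the set must have side ≥ max(width, height).
So the minimum side is max(14, 13) = 14.

14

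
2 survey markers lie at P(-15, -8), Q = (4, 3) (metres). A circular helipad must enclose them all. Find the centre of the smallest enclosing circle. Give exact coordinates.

The smallest circle enclosing two points has them as diameter endpoints.
Centre = midpoint = (-5.5, -2.5); r² = |PQ|²/4 = 482/4 = 120.5.
Centre = (-5.5, -2.5).

(-5.5, -2.5)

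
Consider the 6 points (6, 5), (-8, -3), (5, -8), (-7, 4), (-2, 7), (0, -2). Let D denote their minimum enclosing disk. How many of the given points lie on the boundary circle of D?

A smallest enclosing disk is always determined by at most three of the input points on its boundary.
The minimum enclosing circle is determined by three boundary points: (6, 5), (5, -8), (-7, 4).
Their circumcentre is (-1/14, -15/14) with r² = 7225/98.
The farthest remaining point (-2, 7) is at distance² 6749/98 ≤ 7225/98.
The points at distance exactly r from the centre are (6, 5), (5, -8), (-7, 4) — 3 points.

3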